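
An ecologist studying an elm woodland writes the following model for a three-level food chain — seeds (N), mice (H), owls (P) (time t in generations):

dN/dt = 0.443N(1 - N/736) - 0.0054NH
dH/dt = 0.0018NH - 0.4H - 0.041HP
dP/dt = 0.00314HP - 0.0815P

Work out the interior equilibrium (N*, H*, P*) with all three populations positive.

N* ≈ 503, H* ≈ 26, P* ≈ 12.3

From dP/dt = 0: 0.00314H* = 0.0815, so H* = 26.
From dN/dt = 0: 0.443(1 - N*/736) = 0.0054·26, giving N* = 736·(1 - 0.316) = 503.
From dH/dt = 0: 0.0018·503 - 0.4 = 0.041P*, so P* = 0.506/0.041 = 12.3.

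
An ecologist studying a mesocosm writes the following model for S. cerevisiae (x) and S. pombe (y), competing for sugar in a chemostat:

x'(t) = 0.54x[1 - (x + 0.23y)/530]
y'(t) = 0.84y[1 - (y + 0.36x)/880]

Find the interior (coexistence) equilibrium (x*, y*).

Setting both brackets to zero gives the nullclines x + 0.23y = 530 and 0.36x + y = 880.
Substituting y = 880 - 0.36x into the first: x(1 - 0.23·0.36) = 530 - 0.23·880.
So x* = 328/0.917 = 357, and then y* = 880 - 0.36·357 = 751.

x* ≈ 357, y* ≈ 751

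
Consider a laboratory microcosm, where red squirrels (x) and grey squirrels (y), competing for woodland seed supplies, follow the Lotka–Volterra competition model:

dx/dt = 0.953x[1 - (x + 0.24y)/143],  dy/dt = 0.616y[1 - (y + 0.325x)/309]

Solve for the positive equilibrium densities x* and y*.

x* ≈ 74.7, y* ≈ 285

Setting both brackets to zero gives the nullclines x + 0.24y = 143 and 0.325x + y = 309.
Substituting y = 309 - 0.325x into the first: x(1 - 0.24·0.325) = 143 - 0.24·309.
So x* = 68.8/0.922 = 74.7, and then y* = 309 - 0.325·74.7 = 285.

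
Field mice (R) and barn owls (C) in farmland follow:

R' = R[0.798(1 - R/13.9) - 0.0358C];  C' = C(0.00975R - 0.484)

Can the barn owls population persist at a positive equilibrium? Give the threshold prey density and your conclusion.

The predator equation gives dC/dt > 0 only when R > 0.484/0.00975 = 49.6.
Without the predator, R → K = 13.9. Since 13.9 < 49.6, the predator cannot invade.

Threshold R = 49.6; K < 49.6, so no, the predator goes extinct.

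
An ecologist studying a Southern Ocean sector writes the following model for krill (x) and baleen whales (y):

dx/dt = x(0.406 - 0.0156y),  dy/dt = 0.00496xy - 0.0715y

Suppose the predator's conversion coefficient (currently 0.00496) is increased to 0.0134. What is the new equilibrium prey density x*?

x* ≈ 5.34

At the interior fixed point, setting dy/dt = 0 with y > 0 fixes x* = (predator death rate)/(xy coefficient) — independent of the other coefficients.
With the change, x* = 0.0715/0.0134 = 5.34; it falls from 14.4.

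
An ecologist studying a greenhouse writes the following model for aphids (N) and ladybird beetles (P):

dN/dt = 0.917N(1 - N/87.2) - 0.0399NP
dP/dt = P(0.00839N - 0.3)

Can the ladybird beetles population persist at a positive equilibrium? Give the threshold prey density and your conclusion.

The predator equation gives dP/dt > 0 only when N > 0.3/0.00839 = 35.8.
Without the predator, N → K = 87.2. Since 87.2 > 35.8, the predator can invade and persist.

Threshold N = 35.8; K > 35.8, so yes, the predator persists.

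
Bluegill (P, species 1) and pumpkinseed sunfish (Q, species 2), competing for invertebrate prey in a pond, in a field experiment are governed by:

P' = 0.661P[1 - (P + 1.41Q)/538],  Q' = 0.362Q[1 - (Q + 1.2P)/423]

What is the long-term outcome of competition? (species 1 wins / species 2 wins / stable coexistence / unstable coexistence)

unstable coexistence (outcome depends on initial conditions)

Compare the nullcline intercepts: K1/α12 = 538/1.41 = 382 < K2 = 423; K2/α21 = 423/1.2 = 352 < K1 = 538.
Since both are reversed, neither can invade when rare; the interior point is a saddle.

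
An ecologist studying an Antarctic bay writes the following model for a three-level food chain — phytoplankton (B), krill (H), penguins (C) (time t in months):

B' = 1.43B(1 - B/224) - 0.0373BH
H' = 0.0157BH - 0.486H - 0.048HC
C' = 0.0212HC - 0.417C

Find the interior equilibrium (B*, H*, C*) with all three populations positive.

From dC/dt = 0: 0.0212H* = 0.417, so H* = 19.7.
From dB/dt = 0: 1.43(1 - B*/224) = 0.0373·19.7, giving B* = 224·(1 - 0.513) = 109.
From dH/dt = 0: 0.0157·109 - 0.486 = 0.048C*, so C* = 1.23/0.048 = 25.6.

B* ≈ 109, H* ≈ 19.7, C* ≈ 25.6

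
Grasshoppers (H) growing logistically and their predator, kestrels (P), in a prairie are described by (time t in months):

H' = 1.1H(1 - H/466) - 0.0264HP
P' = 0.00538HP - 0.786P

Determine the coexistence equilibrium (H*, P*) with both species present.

From dP/dt = 0 with P > 0: 0.00538H* = 0.786, so H* = 146.
Substitute into dH/dt = 0: 1.1(1 - 146/466) = 0.0264P*.
The bracket is 0.686, giving P* = 0.755/0.0264 = 28.6.

H* ≈ 146, P* ≈ 28.6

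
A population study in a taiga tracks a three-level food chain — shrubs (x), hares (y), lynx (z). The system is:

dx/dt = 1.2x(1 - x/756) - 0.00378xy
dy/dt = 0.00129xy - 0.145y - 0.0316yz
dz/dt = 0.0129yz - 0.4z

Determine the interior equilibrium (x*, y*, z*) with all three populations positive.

x* ≈ 682, y* ≈ 31, z* ≈ 23.3

From dz/dt = 0: 0.0129y* = 0.4, so y* = 31.
From dx/dt = 0: 1.2(1 - x*/756) = 0.00378·31, giving x* = 756·(1 - 0.0977) = 682.
From dy/dt = 0: 0.00129·682 - 0.145 = 0.0316z*, so z* = 0.735/0.0316 = 23.3.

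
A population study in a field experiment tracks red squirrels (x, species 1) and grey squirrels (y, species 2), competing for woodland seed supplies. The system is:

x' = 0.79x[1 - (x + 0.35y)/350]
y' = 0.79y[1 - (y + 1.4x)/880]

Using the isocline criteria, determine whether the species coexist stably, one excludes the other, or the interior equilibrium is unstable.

Compare the nullcline intercepts: K1/α12 = 350/0.35 = 1000 > K2 = 880; K2/α21 = 880/1.4 = 629 > K1 = 350.
Since both inequalities hold, each species can invade when rare, so the interior equilibrium is stable.

stable coexistence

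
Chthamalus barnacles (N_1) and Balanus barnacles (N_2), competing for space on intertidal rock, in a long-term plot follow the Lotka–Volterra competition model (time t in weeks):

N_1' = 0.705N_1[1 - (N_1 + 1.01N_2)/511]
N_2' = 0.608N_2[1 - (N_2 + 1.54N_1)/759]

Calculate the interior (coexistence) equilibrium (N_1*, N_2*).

N_1* ≈ 460, N_2* ≈ 50.3

Setting both brackets to zero gives the nullclines N_1 + 1.01N_2 = 511 and 1.54N_1 + N_2 = 759.
Substituting N_2 = 759 - 1.54N_1 into the first: N_1(1 - 1.01·1.54) = 511 - 1.01·759.
So N_1* = -256/-0.555 = 460, and then N_2* = 759 - 1.54·460 = 50.3.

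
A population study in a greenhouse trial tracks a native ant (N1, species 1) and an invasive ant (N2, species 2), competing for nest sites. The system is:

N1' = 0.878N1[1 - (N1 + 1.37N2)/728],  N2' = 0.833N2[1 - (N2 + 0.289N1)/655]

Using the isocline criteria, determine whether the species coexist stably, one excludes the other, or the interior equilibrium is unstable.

Compare the nullcline intercepts: K1/α12 = 728/1.37 = 531 < K2 = 655; K2/α21 = 655/0.289 = 2270 > K1 = 728.
Since the inequalities point opposite ways, species 2 can invade but species 1 cannot.

species 2 excludes species 1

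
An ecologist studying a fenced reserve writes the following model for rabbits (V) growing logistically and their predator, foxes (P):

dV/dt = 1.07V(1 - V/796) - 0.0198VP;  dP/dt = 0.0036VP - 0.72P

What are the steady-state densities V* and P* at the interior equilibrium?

From dP/dt = 0 with P > 0: 0.0036V* = 0.72, so V* = 200.
Substitute into dV/dt = 0: 1.07(1 - 200/796) = 0.0198P*.
The bracket is 0.749, giving P* = 0.801/0.0198 = 40.5.

V* ≈ 200, P* ≈ 40.5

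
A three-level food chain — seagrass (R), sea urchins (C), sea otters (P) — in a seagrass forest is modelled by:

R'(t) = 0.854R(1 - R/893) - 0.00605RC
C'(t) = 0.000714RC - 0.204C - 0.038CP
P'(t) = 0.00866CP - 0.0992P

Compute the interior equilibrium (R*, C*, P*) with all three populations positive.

From dP/dt = 0: 0.00866C* = 0.0992, so C* = 11.5.
From dR/dt = 0: 0.854(1 - R*/893) = 0.00605·11.5, giving R* = 893·(1 - 0.0812) = 821.
From dC/dt = 0: 0.000714·821 - 0.204 = 0.038P*, so P* = 0.382/0.038 = 10.

R* ≈ 821, C* ≈ 11.5, P* ≈ 10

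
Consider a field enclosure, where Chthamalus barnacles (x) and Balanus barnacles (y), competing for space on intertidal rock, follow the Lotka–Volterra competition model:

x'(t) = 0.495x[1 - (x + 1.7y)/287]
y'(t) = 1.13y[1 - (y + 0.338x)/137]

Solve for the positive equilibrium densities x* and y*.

Setting both brackets to zero gives the nullclines x + 1.7y = 287 and 0.338x + y = 137.
Substituting y = 137 - 0.338x into the first: x(1 - 1.7·0.338) = 287 - 1.7·137.
So x* = 54.1/0.425 = 127, and then y* = 137 - 0.338·127 = 94.

x* ≈ 127, y* ≈ 94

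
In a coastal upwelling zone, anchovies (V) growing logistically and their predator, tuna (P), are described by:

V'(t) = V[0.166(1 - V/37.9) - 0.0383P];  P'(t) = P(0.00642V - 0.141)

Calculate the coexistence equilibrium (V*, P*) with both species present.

From dP/dt = 0 with P > 0: 0.00642V* = 0.141, so V* = 22.
Substitute into dV/dt = 0: 0.166(1 - 22/37.9) = 0.0383P*.
The bracket is 0.421, giving P* = 0.0698/0.0383 = 1.82.

V* ≈ 22, P* ≈ 1.82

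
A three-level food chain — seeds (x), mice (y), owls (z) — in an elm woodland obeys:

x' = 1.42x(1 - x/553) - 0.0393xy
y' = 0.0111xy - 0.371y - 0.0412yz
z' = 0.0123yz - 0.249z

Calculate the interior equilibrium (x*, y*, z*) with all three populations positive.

x* ≈ 243, y* ≈ 20.2, z* ≈ 56.5

From dz/dt = 0: 0.0123y* = 0.249, so y* = 20.2.
From dx/dt = 0: 1.42(1 - x*/553) = 0.0393·20.2, giving x* = 553·(1 - 0.56) = 243.
From dy/dt = 0: 0.0111·243 - 0.371 = 0.0412z*, so z* = 2.33/0.0412 = 56.5.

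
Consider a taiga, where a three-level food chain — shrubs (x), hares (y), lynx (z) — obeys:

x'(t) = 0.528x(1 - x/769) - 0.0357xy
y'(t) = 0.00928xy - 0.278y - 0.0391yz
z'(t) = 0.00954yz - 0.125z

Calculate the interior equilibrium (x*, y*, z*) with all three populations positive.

From dz/dt = 0: 0.00954y* = 0.125, so y* = 13.1.
From dx/dt = 0: 0.528(1 - x*/769) = 0.0357·13.1, giving x* = 769·(1 - 0.886) = 87.7.
From dy/dt = 0: 0.00928·87.7 - 0.278 = 0.0391z*, so z* = 0.536/0.0391 = 13.7.

x* ≈ 87.7, y* ≈ 13.1, z* ≈ 13.7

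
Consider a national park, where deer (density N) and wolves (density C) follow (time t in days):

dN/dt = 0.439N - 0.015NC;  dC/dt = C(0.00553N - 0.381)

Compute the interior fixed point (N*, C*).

N* ≈ 68.9, C* ≈ 29.3

Set dC/dt = 0 with C > 0: 0.00553N - 0.381 = 0, so N* = 0.381/0.00553 = 68.9.
Set dN/dt = 0 with N > 0: 0.439 - 0.015C = 0, so C* = 0.439/0.015 = 29.3.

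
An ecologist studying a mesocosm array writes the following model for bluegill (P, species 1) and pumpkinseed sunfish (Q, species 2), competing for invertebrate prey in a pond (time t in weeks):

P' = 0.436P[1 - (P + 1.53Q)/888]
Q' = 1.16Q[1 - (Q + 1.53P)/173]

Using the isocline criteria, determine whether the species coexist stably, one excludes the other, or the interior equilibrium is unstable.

Compare the nullcline intercepts: K1/α12 = 888/1.53 = 580 > K2 = 173; K2/α21 = 173/1.53 = 113 < K1 = 888.
Since the inequalities point opposite ways, species 1 can invade but species 2 cannot.

species 1 excludes species 2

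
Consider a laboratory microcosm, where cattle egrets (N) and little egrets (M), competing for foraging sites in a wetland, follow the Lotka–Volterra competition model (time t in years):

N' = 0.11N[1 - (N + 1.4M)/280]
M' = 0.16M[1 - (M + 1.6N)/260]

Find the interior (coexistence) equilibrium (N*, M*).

N* ≈ 67.7, M* ≈ 152

Setting both brackets to zero gives the nullclines N + 1.4M = 280 and 1.6N + M = 260.
Substituting M = 260 - 1.6N into the first: N(1 - 1.4·1.6) = 280 - 1.4·260.
So N* = -84/-1.24 = 67.7, and then M* = 260 - 1.6·67.7 = 152.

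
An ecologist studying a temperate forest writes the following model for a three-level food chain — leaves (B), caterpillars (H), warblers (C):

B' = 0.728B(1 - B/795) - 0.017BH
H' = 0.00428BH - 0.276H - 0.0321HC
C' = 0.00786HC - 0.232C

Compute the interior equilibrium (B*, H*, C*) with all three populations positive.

From dC/dt = 0: 0.00786H* = 0.232, so H* = 29.5.
From dB/dt = 0: 0.728(1 - B*/795) = 0.017·29.5, giving B* = 795·(1 - 0.689) = 247.
From dH/dt = 0: 0.00428·247 - 0.276 = 0.0321C*, so C* = 0.781/0.0321 = 24.3.

B* ≈ 247, H* ≈ 29.5, C* ≈ 24.3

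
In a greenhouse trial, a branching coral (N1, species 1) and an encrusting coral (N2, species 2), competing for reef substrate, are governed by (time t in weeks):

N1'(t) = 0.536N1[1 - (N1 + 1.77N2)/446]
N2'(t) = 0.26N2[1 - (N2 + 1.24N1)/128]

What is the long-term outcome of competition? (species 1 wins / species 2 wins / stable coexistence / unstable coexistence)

Compare the nullcline intercepts: K1/α12 = 446/1.77 = 252 > K2 = 128; K2/α21 = 128/1.24 = 103 < K1 = 446.
Since the inequalities point opposite ways, species 1 can invade but species 2 cannot.

species 1 excludes species 2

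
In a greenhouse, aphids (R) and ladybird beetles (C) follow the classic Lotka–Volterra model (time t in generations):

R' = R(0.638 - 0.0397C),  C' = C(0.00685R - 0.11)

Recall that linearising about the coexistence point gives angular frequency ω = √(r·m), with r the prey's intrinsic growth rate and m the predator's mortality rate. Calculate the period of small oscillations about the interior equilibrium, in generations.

T ≈ 23.7 generations

Here r = 0.638 and m = 0.11, so r·m = 0.0702.
ω = √0.0702 = 0.265 per generation, hence T = 2π/ω ≈ 23.7 generations.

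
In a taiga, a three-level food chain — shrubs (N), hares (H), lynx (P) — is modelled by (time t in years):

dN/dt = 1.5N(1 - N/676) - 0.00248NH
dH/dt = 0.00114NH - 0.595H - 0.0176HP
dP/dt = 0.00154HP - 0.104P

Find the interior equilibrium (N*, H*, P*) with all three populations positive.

N* ≈ 601, H* ≈ 67.5, P* ≈ 5.09

From dP/dt = 0: 0.00154H* = 0.104, so H* = 67.5.
From dN/dt = 0: 1.5(1 - N*/676) = 0.00248·67.5, giving N* = 676·(1 - 0.112) = 601.
From dH/dt = 0: 0.00114·601 - 0.595 = 0.0176P*, so P* = 0.0896/0.0176 = 5.09.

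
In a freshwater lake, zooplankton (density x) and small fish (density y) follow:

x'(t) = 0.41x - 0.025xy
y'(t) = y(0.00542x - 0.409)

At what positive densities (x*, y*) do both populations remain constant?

x* ≈ 75.5, y* ≈ 16.4

Set dy/dt = 0 with y > 0: 0.00542x - 0.409 = 0, so x* = 0.409/0.00542 = 75.5.
Set dx/dt = 0 with x > 0: 0.41 - 0.025y = 0, so y* = 0.41/0.025 = 16.4.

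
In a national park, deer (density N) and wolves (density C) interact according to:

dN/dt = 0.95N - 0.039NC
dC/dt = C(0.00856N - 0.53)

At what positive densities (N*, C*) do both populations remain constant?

Set dC/dt = 0 with C > 0: 0.00856N - 0.53 = 0, so N* = 0.53/0.00856 = 61.9.
Set dN/dt = 0 with N > 0: 0.95 - 0.039C = 0, so C* = 0.95/0.039 = 24.4.

N* ≈ 61.9, C* ≈ 24.4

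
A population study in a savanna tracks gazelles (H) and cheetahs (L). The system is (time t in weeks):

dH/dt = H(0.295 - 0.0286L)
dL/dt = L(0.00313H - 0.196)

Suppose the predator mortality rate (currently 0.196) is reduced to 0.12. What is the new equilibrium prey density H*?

At the interior fixed point, setting dL/dt = 0 with L > 0 fixes H* = (predator death rate)/(HL coefficient) — independent of the other coefficients.
With the change, H* = 0.12/0.00313 = 38.3; it falls from 62.6.

H* ≈ 38.3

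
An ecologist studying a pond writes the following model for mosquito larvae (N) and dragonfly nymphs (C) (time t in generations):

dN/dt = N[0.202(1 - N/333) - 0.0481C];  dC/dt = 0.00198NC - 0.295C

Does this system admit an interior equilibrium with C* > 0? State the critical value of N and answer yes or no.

Threshold N = 149; K > 149, so yes, the predator persists.

The predator equation gives dC/dt > 0 only when N > 0.295/0.00198 = 149.
Without the predator, N → K = 333. Since 333 > 149, the predator can invade and persist.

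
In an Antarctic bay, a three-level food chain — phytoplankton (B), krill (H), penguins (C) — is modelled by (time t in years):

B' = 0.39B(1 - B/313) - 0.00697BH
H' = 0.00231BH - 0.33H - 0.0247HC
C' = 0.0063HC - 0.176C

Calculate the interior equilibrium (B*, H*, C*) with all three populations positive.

From dC/dt = 0: 0.0063H* = 0.176, so H* = 27.9.
From dB/dt = 0: 0.39(1 - B*/313) = 0.00697·27.9, giving B* = 313·(1 - 0.499) = 157.
From dH/dt = 0: 0.00231·157 - 0.33 = 0.0247C*, so C* = 0.032/0.0247 = 1.3.

B* ≈ 157, H* ≈ 27.9, C* ≈ 1.3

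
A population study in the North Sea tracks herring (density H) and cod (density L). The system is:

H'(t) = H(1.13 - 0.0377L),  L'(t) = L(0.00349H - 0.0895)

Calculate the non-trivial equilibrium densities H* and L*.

Set dL/dt = 0 with L > 0: 0.00349H - 0.0895 = 0, so H* = 0.0895/0.00349 = 25.6.
Set dH/dt = 0 with H > 0: 1.13 - 0.0377L = 0, so L* = 1.13/0.0377 = 30.

H* ≈ 25.6, L* ≈ 30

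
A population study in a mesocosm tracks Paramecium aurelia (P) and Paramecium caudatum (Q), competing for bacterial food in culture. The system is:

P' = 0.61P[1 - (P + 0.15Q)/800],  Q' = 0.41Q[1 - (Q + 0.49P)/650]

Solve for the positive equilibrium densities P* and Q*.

P* ≈ 758, Q* ≈ 278

Setting both brackets to zero gives the nullclines P + 0.15Q = 800 and 0.49P + Q = 650.
Substituting Q = 650 - 0.49P into the first: P(1 - 0.15·0.49) = 800 - 0.15·650.
So P* = 702/0.926 = 758, and then Q* = 650 - 0.49·758 = 278.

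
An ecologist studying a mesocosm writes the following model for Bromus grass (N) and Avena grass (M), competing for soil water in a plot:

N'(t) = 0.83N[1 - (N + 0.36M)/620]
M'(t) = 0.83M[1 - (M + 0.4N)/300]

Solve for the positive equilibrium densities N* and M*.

Setting both brackets to zero gives the nullclines N + 0.36M = 620 and 0.4N + M = 300.
Substituting M = 300 - 0.4N into the first: N(1 - 0.36·0.4) = 620 - 0.36·300.
So N* = 512/0.856 = 598, and then M* = 300 - 0.4·598 = 60.7.

N* ≈ 598, M* ≈ 60.7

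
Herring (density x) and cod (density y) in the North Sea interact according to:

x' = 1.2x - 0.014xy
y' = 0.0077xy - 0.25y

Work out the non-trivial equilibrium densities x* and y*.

Set dy/dt = 0 with y > 0: 0.0077x - 0.25 = 0, so x* = 0.25/0.0077 = 32.5.
Set dx/dt = 0 with x > 0: 1.2 - 0.014y = 0, so y* = 1.2/0.014 = 85.7.

x* ≈ 32.5, y* ≈ 85.7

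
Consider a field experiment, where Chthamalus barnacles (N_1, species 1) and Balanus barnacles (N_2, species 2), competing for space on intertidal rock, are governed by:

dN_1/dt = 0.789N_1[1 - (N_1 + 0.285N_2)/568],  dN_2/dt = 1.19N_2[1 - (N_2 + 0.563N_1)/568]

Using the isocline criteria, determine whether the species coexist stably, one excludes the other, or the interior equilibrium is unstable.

Compare the nullcline intercepts: K1/α12 = 568/0.285 = 1990 > K2 = 568; K2/α21 = 568/0.563 = 1010 > K1 = 568.
Since both inequalities hold, each species can invade when rare, so the interior equilibrium is stable.

stable coexistence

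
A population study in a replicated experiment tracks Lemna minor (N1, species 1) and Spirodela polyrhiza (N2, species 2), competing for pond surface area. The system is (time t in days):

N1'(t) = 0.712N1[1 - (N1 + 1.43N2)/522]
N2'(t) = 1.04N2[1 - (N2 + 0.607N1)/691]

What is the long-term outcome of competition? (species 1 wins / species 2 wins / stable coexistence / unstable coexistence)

species 2 excludes species 1

Compare the nullcline intercepts: K1/α12 = 522/1.43 = 365 < K2 = 691; K2/α21 = 691/0.607 = 1140 > K1 = 522.
Since the inequalities point opposite ways, species 2 can invade but species 1 cannot.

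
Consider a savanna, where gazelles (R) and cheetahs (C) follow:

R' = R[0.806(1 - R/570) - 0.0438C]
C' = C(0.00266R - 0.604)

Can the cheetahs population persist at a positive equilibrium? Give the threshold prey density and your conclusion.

The predator equation gives dC/dt > 0 only when R > 0.604/0.00266 = 227.
Without the predator, R → K = 570. Since 570 > 227, the predator can invade and persist.

Threshold R = 227; K > 227, so yes, the predator persists.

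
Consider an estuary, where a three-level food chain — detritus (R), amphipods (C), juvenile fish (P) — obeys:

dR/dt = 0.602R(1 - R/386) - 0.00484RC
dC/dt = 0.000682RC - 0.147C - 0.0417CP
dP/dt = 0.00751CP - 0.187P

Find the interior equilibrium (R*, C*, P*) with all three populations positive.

From dP/dt = 0: 0.00751C* = 0.187, so C* = 24.9.
From dR/dt = 0: 0.602(1 - R*/386) = 0.00484·24.9, giving R* = 386·(1 - 0.2) = 309.
From dC/dt = 0: 0.000682·309 - 0.147 = 0.0417P*, so P* = 0.0636/0.0417 = 1.52.

R* ≈ 309, C* ≈ 24.9, P* ≈ 1.52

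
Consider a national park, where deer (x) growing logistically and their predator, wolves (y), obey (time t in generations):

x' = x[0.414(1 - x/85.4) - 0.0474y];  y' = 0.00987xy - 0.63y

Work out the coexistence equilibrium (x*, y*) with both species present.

From dy/dt = 0 with y > 0: 0.00987x* = 0.63, so x* = 63.8.
Substitute into dx/dt = 0: 0.414(1 - 63.8/85.4) = 0.0474y*.
The bracket is 0.253, giving y* = 0.105/0.0474 = 2.21.

x* ≈ 63.8, y* ≈ 2.21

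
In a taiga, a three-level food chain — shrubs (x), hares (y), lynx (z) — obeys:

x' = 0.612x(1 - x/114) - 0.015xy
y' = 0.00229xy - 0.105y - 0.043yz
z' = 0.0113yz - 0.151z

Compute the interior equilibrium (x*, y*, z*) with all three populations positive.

x* ≈ 76.7, y* ≈ 13.4, z* ≈ 1.64

From dz/dt = 0: 0.0113y* = 0.151, so y* = 13.4.
From dx/dt = 0: 0.612(1 - x*/114) = 0.015·13.4, giving x* = 114·(1 - 0.328) = 76.7.
From dy/dt = 0: 0.00229·76.7 - 0.105 = 0.043z*, so z* = 0.0706/0.043 = 1.64.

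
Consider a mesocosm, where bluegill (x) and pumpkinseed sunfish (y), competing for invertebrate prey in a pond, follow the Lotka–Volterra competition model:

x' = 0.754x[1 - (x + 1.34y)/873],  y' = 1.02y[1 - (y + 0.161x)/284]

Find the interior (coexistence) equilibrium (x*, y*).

x* ≈ 628, y* ≈ 183

Setting both brackets to zero gives the nullclines x + 1.34y = 873 and 0.161x + y = 284.
Substituting y = 284 - 0.161x into the first: x(1 - 1.34·0.161) = 873 - 1.34·284.
So x* = 492/0.784 = 628, and then y* = 284 - 0.161·628 = 183.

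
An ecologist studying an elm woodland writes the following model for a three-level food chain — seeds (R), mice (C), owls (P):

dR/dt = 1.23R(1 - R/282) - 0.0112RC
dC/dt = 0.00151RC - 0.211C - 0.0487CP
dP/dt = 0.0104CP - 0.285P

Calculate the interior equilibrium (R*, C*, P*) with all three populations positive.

R* ≈ 212, C* ≈ 27.4, P* ≈ 2.23

From dP/dt = 0: 0.0104C* = 0.285, so C* = 27.4.
From dR/dt = 0: 1.23(1 - R*/282) = 0.0112·27.4, giving R* = 282·(1 - 0.25) = 212.
From dC/dt = 0: 0.00151·212 - 0.211 = 0.0487P*, so P* = 0.109/0.0487 = 2.23.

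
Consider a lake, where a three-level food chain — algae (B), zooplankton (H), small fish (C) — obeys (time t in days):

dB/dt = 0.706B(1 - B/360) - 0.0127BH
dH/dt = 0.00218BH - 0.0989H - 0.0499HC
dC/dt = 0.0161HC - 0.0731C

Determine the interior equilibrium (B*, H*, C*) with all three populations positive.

B* ≈ 331, H* ≈ 4.54, C* ≈ 12.5

From dC/dt = 0: 0.0161H* = 0.0731, so H* = 4.54.
From dB/dt = 0: 0.706(1 - B*/360) = 0.0127·4.54, giving B* = 360·(1 - 0.0817) = 331.
From dH/dt = 0: 0.00218·331 - 0.0989 = 0.0499C*, so C* = 0.622/0.0499 = 12.5.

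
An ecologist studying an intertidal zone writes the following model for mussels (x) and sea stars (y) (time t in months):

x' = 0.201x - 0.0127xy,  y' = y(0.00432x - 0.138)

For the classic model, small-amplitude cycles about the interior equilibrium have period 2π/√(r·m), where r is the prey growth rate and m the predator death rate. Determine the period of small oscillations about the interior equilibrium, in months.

Here r = 0.201 and m = 0.138, so r·m = 0.0277.
ω = √0.0277 = 0.167 per month, hence T = 2π/ω ≈ 37.7 months.

T ≈ 37.7 months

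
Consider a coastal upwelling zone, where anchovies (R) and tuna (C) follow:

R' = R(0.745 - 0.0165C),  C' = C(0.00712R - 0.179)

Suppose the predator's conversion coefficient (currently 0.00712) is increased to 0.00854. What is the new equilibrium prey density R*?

At the interior fixed point, setting dC/dt = 0 with C > 0 fixes R* = (predator death rate)/(RC coefficient) — independent of the other coefficients.
With the change, R* = 0.179/0.00854 = 21; it falls from 25.1.

R* ≈ 21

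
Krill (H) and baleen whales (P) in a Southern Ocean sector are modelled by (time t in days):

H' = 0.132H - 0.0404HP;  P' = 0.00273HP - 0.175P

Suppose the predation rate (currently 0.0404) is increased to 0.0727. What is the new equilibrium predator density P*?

P* ≈ 1.82

At the interior fixed point, setting dH/dt = 0 with H > 0 fixes P* = (prey growth rate)/(HP coefficient) — independent of the other coefficients.
With the change, P* = 0.132/0.0727 = 1.82; it falls from 3.27.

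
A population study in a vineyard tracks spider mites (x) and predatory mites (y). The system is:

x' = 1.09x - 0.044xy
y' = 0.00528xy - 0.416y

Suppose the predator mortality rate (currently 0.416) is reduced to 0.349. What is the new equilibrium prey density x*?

At the interior fixed point, setting dy/dt = 0 with y > 0 fixes x* = (predator death rate)/(xy coefficient) — independent of the other coefficients.
With the change, x* = 0.349/0.00528 = 66.1; it falls from 78.8.

x* ≈ 66.1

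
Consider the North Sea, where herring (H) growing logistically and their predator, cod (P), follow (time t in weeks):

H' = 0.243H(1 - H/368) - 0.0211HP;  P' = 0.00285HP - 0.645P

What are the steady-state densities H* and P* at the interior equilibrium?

From dP/dt = 0 with P > 0: 0.00285H* = 0.645, so H* = 226.
Substitute into dH/dt = 0: 0.243(1 - 226/368) = 0.0211P*.
The bracket is 0.385, giving P* = 0.0936/0.0211 = 4.43.

H* ≈ 226, P* ≈ 4.43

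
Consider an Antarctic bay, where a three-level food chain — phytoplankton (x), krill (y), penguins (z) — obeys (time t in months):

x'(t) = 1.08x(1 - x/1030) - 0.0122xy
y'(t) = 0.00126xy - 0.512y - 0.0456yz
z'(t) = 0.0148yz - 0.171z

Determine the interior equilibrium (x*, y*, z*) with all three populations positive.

From dz/dt = 0: 0.0148y* = 0.171, so y* = 11.6.
From dx/dt = 0: 1.08(1 - x*/1030) = 0.0122·11.6, giving x* = 1030·(1 - 0.131) = 896.
From dy/dt = 0: 0.00126·896 - 0.512 = 0.0456z*, so z* = 0.616/0.0456 = 13.5.

x* ≈ 896, y* ≈ 11.6, z* ≈ 13.5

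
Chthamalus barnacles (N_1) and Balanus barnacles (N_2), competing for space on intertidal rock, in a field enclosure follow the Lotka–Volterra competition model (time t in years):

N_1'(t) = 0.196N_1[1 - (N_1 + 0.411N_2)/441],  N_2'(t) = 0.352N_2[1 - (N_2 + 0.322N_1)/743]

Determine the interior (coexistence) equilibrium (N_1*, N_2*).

Setting both brackets to zero gives the nullclines N_1 + 0.411N_2 = 441 and 0.322N_1 + N_2 = 743.
Substituting N_2 = 743 - 0.322N_1 into the first: N_1(1 - 0.411·0.322) = 441 - 0.411·743.
So N_1* = 136/0.868 = 156, and then N_2* = 743 - 0.322·156 = 693.

N_1* ≈ 156, N_2* ≈ 693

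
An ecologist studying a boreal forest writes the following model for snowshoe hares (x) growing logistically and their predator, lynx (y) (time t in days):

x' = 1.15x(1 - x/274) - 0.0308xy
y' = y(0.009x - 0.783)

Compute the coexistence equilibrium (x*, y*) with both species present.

From dy/dt = 0 with y > 0: 0.009x* = 0.783, so x* = 87.
Substitute into dx/dt = 0: 1.15(1 - 87/274) = 0.0308y*.
The bracket is 0.682, giving y* = 0.785/0.0308 = 25.5.

x* ≈ 87, y* ≈ 25.5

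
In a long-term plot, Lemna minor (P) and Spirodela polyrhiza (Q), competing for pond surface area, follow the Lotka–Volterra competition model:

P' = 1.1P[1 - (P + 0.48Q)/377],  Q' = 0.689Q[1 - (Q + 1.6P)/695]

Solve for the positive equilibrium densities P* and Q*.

P* ≈ 187, Q* ≈ 396

Setting both brackets to zero gives the nullclines P + 0.48Q = 377 and 1.6P + Q = 695.
Substituting Q = 695 - 1.6P into the first: P(1 - 0.48·1.6) = 377 - 0.48·695.
So P* = 43.4/0.232 = 187, and then Q* = 695 - 1.6·187 = 396.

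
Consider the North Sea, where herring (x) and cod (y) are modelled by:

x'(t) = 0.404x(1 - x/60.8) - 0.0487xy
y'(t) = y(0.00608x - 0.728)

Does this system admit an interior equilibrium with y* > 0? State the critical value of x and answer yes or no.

The predator equation gives dy/dt > 0 only when x > 0.728/0.00608 = 120.
Without the predator, x → K = 60.8. Since 60.8 < 120, the predator cannot invade.

Threshold x = 120; K < 120, so no, the predator goes extinct.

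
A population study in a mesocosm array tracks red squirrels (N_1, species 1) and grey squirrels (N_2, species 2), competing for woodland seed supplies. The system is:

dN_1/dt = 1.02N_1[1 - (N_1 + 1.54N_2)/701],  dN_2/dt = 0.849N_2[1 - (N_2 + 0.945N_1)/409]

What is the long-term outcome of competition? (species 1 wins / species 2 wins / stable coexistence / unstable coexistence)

species 1 excludes species 2

Compare the nullcline intercepts: K1/α12 = 701/1.54 = 455 > K2 = 409; K2/α21 = 409/0.945 = 433 < K1 = 701.
Since the inequalities point opposite ways, species 1 can invade but species 2 cannot.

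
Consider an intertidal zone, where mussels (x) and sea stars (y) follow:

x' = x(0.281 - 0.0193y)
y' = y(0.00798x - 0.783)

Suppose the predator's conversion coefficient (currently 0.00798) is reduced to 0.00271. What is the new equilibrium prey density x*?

x* ≈ 289

At the interior fixed point, setting dy/dt = 0 with y > 0 fixes x* = (predator death rate)/(xy coefficient) — independent of the other coefficients.
With the change, x* = 0.783/0.00271 = 289; it rises from 98.1.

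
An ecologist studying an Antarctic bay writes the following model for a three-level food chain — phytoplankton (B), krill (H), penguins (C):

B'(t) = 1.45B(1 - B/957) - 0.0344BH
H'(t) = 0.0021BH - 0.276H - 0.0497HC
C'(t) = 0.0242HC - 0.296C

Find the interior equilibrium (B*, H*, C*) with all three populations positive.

B* ≈ 679, H* ≈ 12.2, C* ≈ 23.1

From dC/dt = 0: 0.0242H* = 0.296, so H* = 12.2.
From dB/dt = 0: 1.45(1 - B*/957) = 0.0344·12.2, giving B* = 957·(1 - 0.29) = 679.
From dH/dt = 0: 0.0021·679 - 0.276 = 0.0497C*, so C* = 1.15/0.0497 = 23.1.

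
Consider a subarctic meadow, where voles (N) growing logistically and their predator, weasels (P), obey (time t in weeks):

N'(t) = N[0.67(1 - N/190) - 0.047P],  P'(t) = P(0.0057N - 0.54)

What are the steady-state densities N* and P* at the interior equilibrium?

From dP/dt = 0 with P > 0: 0.0057N* = 0.54, so N* = 94.7.
Substitute into dN/dt = 0: 0.67(1 - 94.7/190) = 0.047P*.
The bracket is 0.501, giving P* = 0.336/0.047 = 7.15.

N* ≈ 94.7, P* ≈ 7.15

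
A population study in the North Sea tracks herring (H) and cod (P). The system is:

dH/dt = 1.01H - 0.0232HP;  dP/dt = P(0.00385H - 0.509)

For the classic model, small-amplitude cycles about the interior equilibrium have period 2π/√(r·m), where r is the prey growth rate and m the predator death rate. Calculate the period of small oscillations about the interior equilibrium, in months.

T ≈ 8.76 months

Here r = 1.01 and m = 0.509, so r·m = 0.514.
ω = √0.514 = 0.717 per month, hence T = 2π/ω ≈ 8.76 months.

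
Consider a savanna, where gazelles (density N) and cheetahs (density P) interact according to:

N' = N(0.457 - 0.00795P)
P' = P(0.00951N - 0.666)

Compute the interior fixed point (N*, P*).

N* ≈ 70, P* ≈ 57.5

Set dP/dt = 0 with P > 0: 0.00951N - 0.666 = 0, so N* = 0.666/0.00951 = 70.
Set dN/dt = 0 with N > 0: 0.457 - 0.00795P = 0, so P* = 0.457/0.00795 = 57.5.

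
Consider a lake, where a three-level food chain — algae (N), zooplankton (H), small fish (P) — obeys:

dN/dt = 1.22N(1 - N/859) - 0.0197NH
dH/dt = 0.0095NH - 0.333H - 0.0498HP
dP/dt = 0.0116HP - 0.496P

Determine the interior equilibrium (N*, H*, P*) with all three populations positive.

N* ≈ 266, H* ≈ 42.8, P* ≈ 44

From dP/dt = 0: 0.0116H* = 0.496, so H* = 42.8.
From dN/dt = 0: 1.22(1 - N*/859) = 0.0197·42.8, giving N* = 859·(1 - 0.69) = 266.
From dH/dt = 0: 0.0095·266 - 0.333 = 0.0498P*, so P* = 2.19/0.0498 = 44.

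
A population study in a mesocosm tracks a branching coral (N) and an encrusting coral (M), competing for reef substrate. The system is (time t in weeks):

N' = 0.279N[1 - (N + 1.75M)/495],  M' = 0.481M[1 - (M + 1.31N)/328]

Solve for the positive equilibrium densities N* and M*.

N* ≈ 61.1, M* ≈ 248

Setting both brackets to zero gives the nullclines N + 1.75M = 495 and 1.31N + M = 328.
Substituting M = 328 - 1.31N into the first: N(1 - 1.75·1.31) = 495 - 1.75·328.
So N* = -79/-1.29 = 61.1, and then M* = 328 - 1.31·61.1 = 248.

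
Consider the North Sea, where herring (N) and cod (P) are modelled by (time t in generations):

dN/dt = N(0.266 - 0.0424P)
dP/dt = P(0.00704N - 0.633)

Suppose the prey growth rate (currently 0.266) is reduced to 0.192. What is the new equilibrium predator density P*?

At the interior fixed point, setting dN/dt = 0 with N > 0 fixes P* = (prey growth rate)/(NP coefficient) — independent of the other coefficients.
With the change, P* = 0.192/0.0424 = 4.53; it falls from 6.27.

P* ≈ 4.53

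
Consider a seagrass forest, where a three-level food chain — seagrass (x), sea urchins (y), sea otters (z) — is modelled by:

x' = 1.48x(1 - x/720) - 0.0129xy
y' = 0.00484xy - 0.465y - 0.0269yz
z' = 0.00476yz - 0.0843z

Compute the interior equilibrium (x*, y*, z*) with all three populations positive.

From dz/dt = 0: 0.00476y* = 0.0843, so y* = 17.7.
From dx/dt = 0: 1.48(1 - x*/720) = 0.0129·17.7, giving x* = 720·(1 - 0.154) = 609.
From dy/dt = 0: 0.00484·609 - 0.465 = 0.0269z*, so z* = 2.48/0.0269 = 92.3.

x* ≈ 609, y* ≈ 17.7, z* ≈ 92.3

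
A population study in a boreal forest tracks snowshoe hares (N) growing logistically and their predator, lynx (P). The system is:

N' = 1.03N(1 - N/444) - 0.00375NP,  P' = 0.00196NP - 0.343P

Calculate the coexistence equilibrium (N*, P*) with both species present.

N* ≈ 175, P* ≈ 166

From dP/dt = 0 with P > 0: 0.00196N* = 0.343, so N* = 175.
Substitute into dN/dt = 0: 1.03(1 - 175/444) = 0.00375P*.
The bracket is 0.606, giving P* = 0.624/0.00375 = 166.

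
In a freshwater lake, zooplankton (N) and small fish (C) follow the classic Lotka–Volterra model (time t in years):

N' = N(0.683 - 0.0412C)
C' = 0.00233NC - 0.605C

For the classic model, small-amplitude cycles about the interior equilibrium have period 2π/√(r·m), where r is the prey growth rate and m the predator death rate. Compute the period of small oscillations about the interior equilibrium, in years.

T ≈ 9.77 years

Here r = 0.683 and m = 0.605, so r·m = 0.413.
ω = √0.413 = 0.643 per year, hence T = 2π/ω ≈ 9.77 years.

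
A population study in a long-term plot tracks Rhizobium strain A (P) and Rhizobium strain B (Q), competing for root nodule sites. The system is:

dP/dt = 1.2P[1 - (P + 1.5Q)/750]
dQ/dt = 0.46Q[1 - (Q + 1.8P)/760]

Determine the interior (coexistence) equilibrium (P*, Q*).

Setting both brackets to zero gives the nullclines P + 1.5Q = 750 and 1.8P + Q = 760.
Substituting Q = 760 - 1.8P into the first: P(1 - 1.5·1.8) = 750 - 1.5·760.
So P* = -390/-1.7 = 229, and then Q* = 760 - 1.8·229 = 347.

P* ≈ 229, Q* ≈ 347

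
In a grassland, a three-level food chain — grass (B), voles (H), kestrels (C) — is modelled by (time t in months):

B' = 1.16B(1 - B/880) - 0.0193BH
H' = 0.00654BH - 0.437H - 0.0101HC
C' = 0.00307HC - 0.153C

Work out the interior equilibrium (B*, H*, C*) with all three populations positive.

From dC/dt = 0: 0.00307H* = 0.153, so H* = 49.8.
From dB/dt = 0: 1.16(1 - B*/880) = 0.0193·49.8, giving B* = 880·(1 - 0.829) = 150.
From dH/dt = 0: 0.00654·150 - 0.437 = 0.0101C*, so C* = 0.546/0.0101 = 54.1.

B* ≈ 150, H* ≈ 49.8, C* ≈ 54.1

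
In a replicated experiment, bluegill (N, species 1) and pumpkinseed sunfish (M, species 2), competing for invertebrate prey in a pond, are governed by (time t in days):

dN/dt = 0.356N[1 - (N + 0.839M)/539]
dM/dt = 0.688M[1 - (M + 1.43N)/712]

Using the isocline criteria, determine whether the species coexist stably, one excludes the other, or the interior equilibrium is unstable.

unstable coexistence (outcome depends on initial conditions)

Compare the nullcline intercepts: K1/α12 = 539/0.839 = 642 < K2 = 712; K2/α21 = 712/1.43 = 498 < K1 = 539.
Since both are reversed, neither can invade when rare; the interior point is a saddle.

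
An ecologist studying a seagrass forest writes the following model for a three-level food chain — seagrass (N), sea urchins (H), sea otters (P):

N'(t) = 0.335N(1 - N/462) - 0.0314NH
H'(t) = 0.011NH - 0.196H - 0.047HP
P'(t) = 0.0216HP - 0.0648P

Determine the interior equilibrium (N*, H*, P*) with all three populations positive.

N* ≈ 332, H* ≈ 3, P* ≈ 73.6

From dP/dt = 0: 0.0216H* = 0.0648, so H* = 3.
From dN/dt = 0: 0.335(1 - N*/462) = 0.0314·3, giving N* = 462·(1 - 0.281) = 332.
From dH/dt = 0: 0.011·332 - 0.196 = 0.047P*, so P* = 3.46/0.047 = 73.6.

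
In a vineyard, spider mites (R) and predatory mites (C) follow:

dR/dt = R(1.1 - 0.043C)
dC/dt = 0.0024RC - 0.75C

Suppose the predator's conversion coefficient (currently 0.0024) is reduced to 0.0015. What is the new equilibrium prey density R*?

At the interior fixed point, setting dC/dt = 0 with C > 0 fixes R* = (predator death rate)/(RC coefficient) — independent of the other coefficients.
With the change, R* = 0.75/0.0015 = 500; it rises from 312.

R* ≈ 500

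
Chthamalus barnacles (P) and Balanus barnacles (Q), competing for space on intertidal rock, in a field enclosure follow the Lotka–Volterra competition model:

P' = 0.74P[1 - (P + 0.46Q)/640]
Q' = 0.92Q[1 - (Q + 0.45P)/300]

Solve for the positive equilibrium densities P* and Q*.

P* ≈ 633, Q* ≈ 15.1

Setting both brackets to zero gives the nullclines P + 0.46Q = 640 and 0.45P + Q = 300.
Substituting Q = 300 - 0.45P into the first: P(1 - 0.46·0.45) = 640 - 0.46·300.
So P* = 502/0.793 = 633, and then Q* = 300 - 0.45·633 = 15.1.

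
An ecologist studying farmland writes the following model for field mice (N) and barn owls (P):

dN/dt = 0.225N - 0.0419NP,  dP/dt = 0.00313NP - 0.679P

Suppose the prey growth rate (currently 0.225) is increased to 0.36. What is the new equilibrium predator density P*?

P* ≈ 8.59

At the interior fixed point, setting dN/dt = 0 with N > 0 fixes P* = (prey growth rate)/(NP coefficient) — independent of the other coefficients.
With the change, P* = 0.36/0.0419 = 8.59; it rises from 5.37.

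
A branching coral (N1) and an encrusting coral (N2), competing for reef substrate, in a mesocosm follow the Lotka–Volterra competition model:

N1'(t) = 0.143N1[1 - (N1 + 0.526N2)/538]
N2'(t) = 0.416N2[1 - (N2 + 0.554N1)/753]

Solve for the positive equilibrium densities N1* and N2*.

Setting both brackets to zero gives the nullclines N1 + 0.526N2 = 538 and 0.554N1 + N2 = 753.
Substituting N2 = 753 - 0.554N1 into the first: N1(1 - 0.526·0.554) = 538 - 0.526·753.
So N1* = 142/0.709 = 200, and then N2* = 753 - 0.554·200 = 642.

N1* ≈ 200, N2* ≈ 642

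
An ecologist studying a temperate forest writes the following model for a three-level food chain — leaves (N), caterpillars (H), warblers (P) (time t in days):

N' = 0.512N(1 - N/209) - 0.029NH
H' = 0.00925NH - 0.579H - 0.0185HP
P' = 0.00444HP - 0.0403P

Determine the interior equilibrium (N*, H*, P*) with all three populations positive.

From dP/dt = 0: 0.00444H* = 0.0403, so H* = 9.08.
From dN/dt = 0: 0.512(1 - N*/209) = 0.029·9.08, giving N* = 209·(1 - 0.514) = 102.
From dH/dt = 0: 0.00925·102 - 0.579 = 0.0185P*, so P* = 0.36/0.0185 = 19.5.

N* ≈ 102, H* ≈ 9.08, P* ≈ 19.5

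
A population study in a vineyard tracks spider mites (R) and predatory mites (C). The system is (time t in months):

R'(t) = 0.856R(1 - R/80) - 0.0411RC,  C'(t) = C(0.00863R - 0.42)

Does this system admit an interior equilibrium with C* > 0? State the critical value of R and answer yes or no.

The predator equation gives dC/dt > 0 only when R > 0.42/0.00863 = 48.7.
Without the predator, R → K = 80. Since 80 > 48.7, the predator can invade and persist.

Threshold R = 48.7; K > 48.7, so yes, the predator persists.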